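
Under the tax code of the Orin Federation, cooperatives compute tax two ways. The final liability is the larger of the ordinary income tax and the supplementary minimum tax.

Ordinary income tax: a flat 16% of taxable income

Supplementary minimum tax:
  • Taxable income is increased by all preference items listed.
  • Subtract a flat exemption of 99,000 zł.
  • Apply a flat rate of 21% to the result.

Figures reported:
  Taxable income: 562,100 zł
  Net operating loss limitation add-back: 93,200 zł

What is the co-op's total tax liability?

Ordinary income tax:
  562,100 zł × 16% = 89,936 zł

Supplementary minimum tax:
  Adjusted income: 562,100 zł + 93,200 zł = 655,300 zł
  Less exemption 99,000 zł → base 556,300 zł
  556,300 zł × 21% = 116,823 zł

116,823 zł > 89,936 zł, so the supplementary minimum tax is the binding amount.

116,823 zł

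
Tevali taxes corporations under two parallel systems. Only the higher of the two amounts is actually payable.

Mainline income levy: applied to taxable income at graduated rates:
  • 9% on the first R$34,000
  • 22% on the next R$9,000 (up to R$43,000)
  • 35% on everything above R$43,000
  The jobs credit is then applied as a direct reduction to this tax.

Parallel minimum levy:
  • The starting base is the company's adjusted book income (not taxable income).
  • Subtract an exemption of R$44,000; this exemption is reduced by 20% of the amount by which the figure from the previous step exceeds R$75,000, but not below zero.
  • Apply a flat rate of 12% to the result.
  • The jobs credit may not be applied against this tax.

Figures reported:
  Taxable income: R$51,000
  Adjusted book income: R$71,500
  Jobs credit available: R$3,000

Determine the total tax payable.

Parallel minimum levy:
  Base (adjusted book income): R$71,500
  Exemption: R$71,500 ≤ R$75,000, so full R$44,000 applies
  Base: R$71,500 − R$44,000 = R$27,500
  R$27,500 × 12% = R$3,300

Mainline income levy:
  R$34,000 × 9% = R$3,060
  R$9,000 × 22% = R$1,980
  R$8,000 × 35% = R$2,800
  → R$7,840
  Less jobs credit R$3,000 → R$4,840

R$4,840 > R$3,300, so the mainline income levy governs.

R$4,840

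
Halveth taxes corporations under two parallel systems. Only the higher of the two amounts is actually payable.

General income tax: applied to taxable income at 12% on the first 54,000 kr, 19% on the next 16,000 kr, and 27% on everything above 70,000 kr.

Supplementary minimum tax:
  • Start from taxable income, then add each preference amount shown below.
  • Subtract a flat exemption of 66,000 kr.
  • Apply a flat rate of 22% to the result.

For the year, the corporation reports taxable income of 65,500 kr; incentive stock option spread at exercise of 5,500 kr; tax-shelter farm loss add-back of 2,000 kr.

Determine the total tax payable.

General income tax:
  54,000 kr × 12% = 6,480 kr
  11,500 kr × 19% = 2,185 kr
  → 8,665 kr

Supplementary minimum tax:
  Adjusted income: 65,500 kr + 5,500 kr + 2,000 kr = 73,000 kr
  Less exemption 66,000 kr → base 7,000 kr
  7,000 kr × 22% = 1,540 kr

8,665 kr > 1,540 kr, so the general income tax governs.

8,665 kr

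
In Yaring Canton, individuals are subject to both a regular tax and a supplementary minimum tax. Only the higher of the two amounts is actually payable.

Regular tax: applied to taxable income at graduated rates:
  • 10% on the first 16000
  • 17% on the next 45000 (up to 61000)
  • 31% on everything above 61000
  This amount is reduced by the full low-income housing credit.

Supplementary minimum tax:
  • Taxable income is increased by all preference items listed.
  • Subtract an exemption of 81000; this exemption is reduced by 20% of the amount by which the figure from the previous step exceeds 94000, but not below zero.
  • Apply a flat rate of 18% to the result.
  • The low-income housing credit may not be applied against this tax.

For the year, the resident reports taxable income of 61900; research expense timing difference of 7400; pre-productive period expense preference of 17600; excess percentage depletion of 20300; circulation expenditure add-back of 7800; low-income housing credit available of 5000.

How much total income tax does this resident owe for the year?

6876

Regular tax:
  16000 × 10% = 1600
  45000 × 17% = 7650
  900 × 31% = 279
  → 9529
  Less low-income housing credit 5000 → 4529

Supplementary minimum tax:
  Adjusted income: 61900 + 7400 + 17600 + 20300 + 7800 = 115000
  Exemption: 81000 − 20% × (115000 − 94000) = 81000 − 4200 = 76800
  Base: 115000 − 76800 = 38200
  38200 × 18% = 6876

6876 > 4529, so the supplementary minimum tax is the binding amount.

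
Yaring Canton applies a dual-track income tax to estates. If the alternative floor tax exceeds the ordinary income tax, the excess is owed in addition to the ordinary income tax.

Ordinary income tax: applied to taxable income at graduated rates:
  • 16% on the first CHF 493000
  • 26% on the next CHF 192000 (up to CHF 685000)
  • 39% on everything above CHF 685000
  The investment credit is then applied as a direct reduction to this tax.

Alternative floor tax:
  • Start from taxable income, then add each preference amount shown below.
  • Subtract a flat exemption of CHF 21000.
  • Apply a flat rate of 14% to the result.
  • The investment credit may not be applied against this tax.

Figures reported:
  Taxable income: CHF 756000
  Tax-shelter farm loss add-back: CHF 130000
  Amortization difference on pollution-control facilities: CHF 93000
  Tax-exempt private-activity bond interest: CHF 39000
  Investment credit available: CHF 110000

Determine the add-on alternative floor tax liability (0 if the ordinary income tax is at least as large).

CHF 93090

Ordinary income tax:
  CHF 493000 × 16% = CHF 78880
  CHF 192000 × 26% = CHF 49920
  CHF 71000 × 39% = CHF 27690
  → CHF 156490
  Less investment credit CHF 110000 → CHF 46490

Alternative floor tax:
  Adjusted income: CHF 756000 + CHF 130000 + CHF 93000 + CHF 39000 = CHF 1018000
  Less exemption CHF 21000 → base CHF 997000
  CHF 997000 × 14% = CHF 139580

Excess of alternative floor tax over ordinary income tax: CHF 139580 − CHF 46490 = CHF 93090.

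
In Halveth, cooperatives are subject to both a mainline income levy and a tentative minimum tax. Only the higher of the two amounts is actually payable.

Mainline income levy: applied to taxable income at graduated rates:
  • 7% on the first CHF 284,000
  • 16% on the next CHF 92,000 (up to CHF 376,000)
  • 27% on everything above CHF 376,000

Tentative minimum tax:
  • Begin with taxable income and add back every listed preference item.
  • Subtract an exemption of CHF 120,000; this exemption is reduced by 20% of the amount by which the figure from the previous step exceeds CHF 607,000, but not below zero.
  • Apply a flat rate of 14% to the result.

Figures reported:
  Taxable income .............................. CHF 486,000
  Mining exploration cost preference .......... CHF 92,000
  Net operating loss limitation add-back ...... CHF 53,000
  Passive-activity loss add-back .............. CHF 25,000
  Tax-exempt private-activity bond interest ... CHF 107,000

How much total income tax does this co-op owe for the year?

CHF 94,388

Tentative minimum tax:
  Adjusted income: CHF 486,000 + CHF 92,000 + CHF 53,000 + CHF 25,000 + CHF 107,000 = CHF 763,000
  Exemption: CHF 120,000 − 20% × (CHF 763,000 − CHF 607,000) = CHF 120,000 − CHF 31,200 = CHF 88,800
  Base: CHF 763,000 − CHF 88,800 = CHF 674,200
  CHF 674,200 × 14% = CHF 94,388

Mainline income levy:
  CHF 284,000 × 7% = CHF 19,880
  CHF 92,000 × 16% = CHF 14,720
  CHF 110,000 × 27% = CHF 29,700
  → CHF 64,300

CHF 94,388 > CHF 64,300, so the tentative minimum tax is the binding amount.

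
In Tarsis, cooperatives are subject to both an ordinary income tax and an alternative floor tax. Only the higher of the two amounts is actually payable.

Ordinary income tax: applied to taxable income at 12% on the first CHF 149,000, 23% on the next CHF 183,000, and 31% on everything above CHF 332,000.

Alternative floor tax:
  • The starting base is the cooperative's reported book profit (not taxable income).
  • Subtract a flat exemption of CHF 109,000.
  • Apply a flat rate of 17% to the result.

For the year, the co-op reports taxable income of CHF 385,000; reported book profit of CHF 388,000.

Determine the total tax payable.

Ordinary income tax:
  CHF 149,000 × 12% = CHF 17,880
  CHF 183,000 × 23% = CHF 42,090
  CHF 53,000 × 31% = CHF 16,430
  → CHF 76,400

Alternative floor tax:
  Base (reported book profit): CHF 388,000
  Less exemption CHF 109,000 → base CHF 279,000
  CHF 279,000 × 17% = CHF 47,430

CHF 76,400 > CHF 47,430, so the ordinary income tax governs.

CHF 76,400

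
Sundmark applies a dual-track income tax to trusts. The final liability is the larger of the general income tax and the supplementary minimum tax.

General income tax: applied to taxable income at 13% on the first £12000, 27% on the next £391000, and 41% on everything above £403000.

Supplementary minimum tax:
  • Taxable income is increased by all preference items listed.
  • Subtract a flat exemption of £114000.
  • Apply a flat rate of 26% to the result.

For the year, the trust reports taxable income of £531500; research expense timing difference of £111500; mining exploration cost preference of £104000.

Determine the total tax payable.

£164580

Supplementary minimum tax:
  Adjusted income: £531500 + £111500 + £104000 = £747000
  Less exemption £114000 → base £633000
  £633000 × 26% = £164580

General income tax:
  £12000 × 13% = £1560
  £391000 × 27% = £105570
  £128500 × 41% = £52685
  → £159815

£164580 > £159815, so the supplementary minimum tax is the binding amount.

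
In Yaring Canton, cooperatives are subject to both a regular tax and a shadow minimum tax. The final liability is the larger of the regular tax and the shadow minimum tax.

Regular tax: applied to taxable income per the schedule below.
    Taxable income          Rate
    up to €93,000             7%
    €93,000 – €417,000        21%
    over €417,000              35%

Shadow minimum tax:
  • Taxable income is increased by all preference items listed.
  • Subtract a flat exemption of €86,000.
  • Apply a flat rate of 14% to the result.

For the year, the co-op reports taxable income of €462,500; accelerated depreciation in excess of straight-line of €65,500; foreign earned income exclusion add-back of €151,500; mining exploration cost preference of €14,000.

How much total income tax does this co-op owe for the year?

€90,475

Regular tax:
  €93,000 × 7% = €6,510
  €324,000 × 21% = €68,040
  €45,500 × 35% = €15,925
  → €90,475

Shadow minimum tax:
  Adjusted income: €462,500 + €65,500 + €151,500 + €14,000 = €693,500
  Less exemption €86,000 → base €607,500
  €607,500 × 14% = €85,050

€90,475 > €85,050, so the regular tax governs.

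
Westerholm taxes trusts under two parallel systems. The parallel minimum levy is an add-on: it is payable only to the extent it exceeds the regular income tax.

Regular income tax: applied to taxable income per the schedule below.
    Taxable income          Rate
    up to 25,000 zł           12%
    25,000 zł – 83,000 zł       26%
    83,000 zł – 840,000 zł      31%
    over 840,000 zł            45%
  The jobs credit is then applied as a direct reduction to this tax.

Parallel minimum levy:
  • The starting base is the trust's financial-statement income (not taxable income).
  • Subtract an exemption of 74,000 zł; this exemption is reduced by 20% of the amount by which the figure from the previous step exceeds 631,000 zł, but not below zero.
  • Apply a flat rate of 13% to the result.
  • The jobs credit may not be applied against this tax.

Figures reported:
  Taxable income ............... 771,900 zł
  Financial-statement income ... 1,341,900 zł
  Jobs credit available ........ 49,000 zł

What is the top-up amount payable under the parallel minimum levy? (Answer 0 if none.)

0 zł

Parallel minimum levy:
  Base (financial-statement income): 1,341,900 zł
  Exemption: 20% × (1,341,900 zł − 631,000 zł) = 142,180 zł ≥ 74,000 zł, so the exemption is fully phased out
  Base: 1,341,900 zł − 0 zł = 1,341,900 zł
  1,341,900 zł × 13% = 174,447 zł

Regular income tax:
  25,000 zł × 12% = 3,000 zł
  58,000 zł × 26% = 15,080 zł
  688,900 zł × 31% = 213,559 zł
  → 231,639 zł
  Less jobs credit 49,000 zł → 182,639 zł

174,447 zł ≤ 182,639 zł, so no add-on is due.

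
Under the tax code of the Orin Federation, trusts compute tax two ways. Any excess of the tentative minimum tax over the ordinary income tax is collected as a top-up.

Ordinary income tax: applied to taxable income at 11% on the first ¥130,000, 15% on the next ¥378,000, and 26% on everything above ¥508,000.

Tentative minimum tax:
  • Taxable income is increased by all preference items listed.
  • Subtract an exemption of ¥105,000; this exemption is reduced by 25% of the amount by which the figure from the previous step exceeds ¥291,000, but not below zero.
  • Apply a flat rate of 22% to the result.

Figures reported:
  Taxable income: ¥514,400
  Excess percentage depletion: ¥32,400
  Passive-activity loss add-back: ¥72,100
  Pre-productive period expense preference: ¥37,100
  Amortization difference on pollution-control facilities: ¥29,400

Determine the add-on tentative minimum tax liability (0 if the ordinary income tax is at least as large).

Ordinary income tax:
  ¥130,000 × 11% = ¥14,300
  ¥378,000 × 15% = ¥56,700
  ¥6,400 × 26% = ¥1,664
  → ¥72,664

Tentative minimum tax:
  Adjusted income: ¥514,400 + ¥32,400 + ¥72,100 + ¥37,100 + ¥29,400 = ¥685,400
  Exemption: ¥105,000 − 25% × (¥685,400 − ¥291,000) = ¥105,000 − ¥98,600 = ¥6,400
  Base: ¥685,400 − ¥6,400 = ¥679,000
  ¥679,000 × 22% = ¥149,380

Excess of tentative minimum tax over ordinary income tax: ¥149,380 − ¥72,664 = ¥76,716.

¥76,716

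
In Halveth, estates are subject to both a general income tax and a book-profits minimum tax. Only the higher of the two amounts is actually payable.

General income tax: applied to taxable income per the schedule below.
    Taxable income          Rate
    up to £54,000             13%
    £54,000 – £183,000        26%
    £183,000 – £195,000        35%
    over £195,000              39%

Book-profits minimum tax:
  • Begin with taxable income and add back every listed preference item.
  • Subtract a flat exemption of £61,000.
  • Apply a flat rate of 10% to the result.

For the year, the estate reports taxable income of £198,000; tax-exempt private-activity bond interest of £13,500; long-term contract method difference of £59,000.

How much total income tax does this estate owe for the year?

Book-profits minimum tax:
  Adjusted income: £198,000 + £13,500 + £59,000 = £270,500
  Less exemption £61,000 → base £209,500
  £209,500 × 10% = £20,950

General income tax:
  £54,000 × 13% = £7,020
  £129,000 × 26% = £33,540
  £12,000 × 35% = £4,200
  £3,000 × 39% = £1,170
  → £45,930

£45,930 > £20,950, so the general income tax governs.

£45,930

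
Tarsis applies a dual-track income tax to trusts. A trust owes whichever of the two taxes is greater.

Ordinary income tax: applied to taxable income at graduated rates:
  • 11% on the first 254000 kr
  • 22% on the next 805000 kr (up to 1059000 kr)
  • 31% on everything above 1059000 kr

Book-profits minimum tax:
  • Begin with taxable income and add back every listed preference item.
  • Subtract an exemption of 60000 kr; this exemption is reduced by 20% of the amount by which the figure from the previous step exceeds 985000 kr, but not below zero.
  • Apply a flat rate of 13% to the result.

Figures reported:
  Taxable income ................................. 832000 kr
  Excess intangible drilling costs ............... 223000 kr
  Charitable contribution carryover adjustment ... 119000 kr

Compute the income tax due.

Ordinary income tax:
  254000 kr × 11% = 27940 kr
  578000 kr × 22% = 127160 kr
  → 155100 kr

Book-profits minimum tax:
  Adjusted income: 832000 kr + 223000 kr + 119000 kr = 1174000 kr
  Exemption: 60000 kr − 20% × (1174000 kr − 985000 kr) = 60000 kr − 37800 kr = 22200 kr
  Base: 1174000 kr − 22200 kr = 1151800 kr
  1151800 kr × 13% = 149734 kr

155100 kr > 149734 kr, so the ordinary income tax governs.

155100 kr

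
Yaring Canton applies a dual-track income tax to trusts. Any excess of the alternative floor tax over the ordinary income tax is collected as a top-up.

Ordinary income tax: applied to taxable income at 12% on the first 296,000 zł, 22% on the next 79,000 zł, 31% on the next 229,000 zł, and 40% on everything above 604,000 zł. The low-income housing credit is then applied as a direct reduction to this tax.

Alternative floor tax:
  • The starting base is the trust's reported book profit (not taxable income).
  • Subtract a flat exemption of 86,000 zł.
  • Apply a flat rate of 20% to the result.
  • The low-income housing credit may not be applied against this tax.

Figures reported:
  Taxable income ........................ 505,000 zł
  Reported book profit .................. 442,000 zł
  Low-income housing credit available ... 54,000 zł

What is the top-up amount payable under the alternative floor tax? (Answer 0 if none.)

Alternative floor tax:
  Base (reported book profit): 442,000 zł
  Less exemption 86,000 zł → base 356,000 zł
  356,000 zł × 20% = 71,200 zł

Ordinary income tax:
  296,000 zł × 12% = 35,520 zł
  79,000 zł × 22% = 17,380 zł
  130,000 zł × 31% = 40,300 zł
  → 93,200 zł
  Less low-income housing credit 54,000 zł → 39,200 zł

Excess of alternative floor tax over ordinary income tax: 71,200 zł − 39,200 zł = 32,000 zł.

32,000 zł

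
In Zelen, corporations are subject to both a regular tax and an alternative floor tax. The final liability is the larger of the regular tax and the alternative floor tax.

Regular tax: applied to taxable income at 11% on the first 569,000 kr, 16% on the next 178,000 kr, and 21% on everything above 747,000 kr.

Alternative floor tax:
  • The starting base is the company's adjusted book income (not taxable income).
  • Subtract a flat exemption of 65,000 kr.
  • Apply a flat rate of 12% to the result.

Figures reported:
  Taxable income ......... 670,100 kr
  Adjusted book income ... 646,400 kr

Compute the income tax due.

Regular tax:
  569,000 kr × 11% = 62,590 kr
  101,100 kr × 16% = 16,176 kr
  → 78,766 kr

Alternative floor tax:
  Base (adjusted book income): 646,400 kr
  Less exemption 65,000 kr → base 581,400 kr
  581,400 kr × 12% = 69,768 kr

78,766 kr > 69,768 kr, so the regular tax governs.

78,766 kr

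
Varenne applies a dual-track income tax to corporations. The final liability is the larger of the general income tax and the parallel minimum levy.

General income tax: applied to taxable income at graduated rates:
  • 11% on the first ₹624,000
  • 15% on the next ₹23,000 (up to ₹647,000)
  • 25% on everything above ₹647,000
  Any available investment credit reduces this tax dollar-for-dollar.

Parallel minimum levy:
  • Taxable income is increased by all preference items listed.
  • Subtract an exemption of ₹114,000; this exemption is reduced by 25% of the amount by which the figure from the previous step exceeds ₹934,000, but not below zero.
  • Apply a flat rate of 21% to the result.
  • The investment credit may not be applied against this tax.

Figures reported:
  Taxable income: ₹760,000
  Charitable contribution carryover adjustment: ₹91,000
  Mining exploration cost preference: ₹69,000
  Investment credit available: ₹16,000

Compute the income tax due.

General income tax:
  ₹624,000 × 11% = ₹68,640
  ₹23,000 × 15% = ₹3,450
  ₹113,000 × 25% = ₹28,250
  → ₹100,340
  Less investment credit ₹16,000 → ₹84,340

Parallel minimum levy:
  Adjusted income: ₹760,000 + ₹91,000 + ₹69,000 = ₹920,000
  Exemption: ₹920,000 ≤ ₹934,000, so full ₹114,000 applies
  Base: ₹920,000 − ₹114,000 = ₹806,000
  ₹806,000 × 21% = ₹169,260

₹169,260 > ₹84,340, so the parallel minimum levy is the binding amount.

₹169,260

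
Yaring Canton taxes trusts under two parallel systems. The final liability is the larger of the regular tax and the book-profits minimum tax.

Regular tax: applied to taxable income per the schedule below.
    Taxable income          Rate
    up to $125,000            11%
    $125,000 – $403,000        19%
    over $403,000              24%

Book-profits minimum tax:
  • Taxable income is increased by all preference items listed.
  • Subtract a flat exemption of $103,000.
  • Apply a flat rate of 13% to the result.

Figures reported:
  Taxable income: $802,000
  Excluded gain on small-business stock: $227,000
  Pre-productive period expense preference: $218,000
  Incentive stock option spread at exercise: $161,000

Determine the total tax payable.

$169,650

Regular tax:
  $125,000 × 11% = $13,750
  $278,000 × 19% = $52,820
  $399,000 × 24% = $95,760
  → $162,330

Book-profits minimum tax:
  Adjusted income: $802,000 + $227,000 + $218,000 + $161,000 = $1,408,000
  Less exemption $103,000 → base $1,305,000
  $1,305,000 × 13% = $169,650

$169,650 > $162,330, so the book-profits minimum tax is the binding amount.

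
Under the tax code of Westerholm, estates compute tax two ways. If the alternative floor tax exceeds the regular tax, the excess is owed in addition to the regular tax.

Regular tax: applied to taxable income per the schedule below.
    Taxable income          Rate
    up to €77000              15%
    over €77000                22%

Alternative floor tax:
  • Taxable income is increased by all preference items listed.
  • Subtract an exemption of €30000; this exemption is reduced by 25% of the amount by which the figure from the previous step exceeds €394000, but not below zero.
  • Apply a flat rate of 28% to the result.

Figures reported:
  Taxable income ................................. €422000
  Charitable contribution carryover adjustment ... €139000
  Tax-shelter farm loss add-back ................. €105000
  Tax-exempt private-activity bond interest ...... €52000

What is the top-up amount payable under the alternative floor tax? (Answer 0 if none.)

€113590

Regular tax:
  €77000 × 15% = €11550
  €345000 × 22% = €75900
  → €87450

Alternative floor tax:
  Adjusted income: €422000 + €139000 + €105000 + €52000 = €718000
  Exemption: 25% × (€718000 − €394000) = €81000 ≥ €30000, so the exemption is fully phased out
  Base: €718000 − €0 = €718000
  €718000 × 28% = €201040

Excess of alternative floor tax over regular tax: €201040 − €87450 = €113590.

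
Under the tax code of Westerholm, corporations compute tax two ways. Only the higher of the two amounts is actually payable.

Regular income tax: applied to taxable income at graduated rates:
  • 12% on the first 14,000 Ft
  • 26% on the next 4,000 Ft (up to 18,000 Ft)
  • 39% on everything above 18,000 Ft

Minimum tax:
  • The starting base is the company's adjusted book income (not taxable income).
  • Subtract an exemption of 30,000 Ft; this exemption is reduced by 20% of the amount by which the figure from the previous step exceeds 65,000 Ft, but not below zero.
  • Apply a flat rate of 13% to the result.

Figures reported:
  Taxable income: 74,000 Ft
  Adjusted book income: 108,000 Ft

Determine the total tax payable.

24,560 Ft

Regular income tax:
  14,000 Ft × 12% = 1,680 Ft
  4,000 Ft × 26% = 1,040 Ft
  56,000 Ft × 39% = 21,840 Ft
  → 24,560 Ft

Minimum tax:
  Base (adjusted book income): 108,000 Ft
  Exemption: 30,000 Ft − 20% × (108,000 Ft − 65,000 Ft) = 30,000 Ft − 8,600 Ft = 21,400 Ft
  Base: 108,000 Ft − 21,400 Ft = 86,600 Ft
  86,600 Ft × 13% = 11,258 Ft

24,560 Ft > 11,258 Ft, so the regular income tax governs.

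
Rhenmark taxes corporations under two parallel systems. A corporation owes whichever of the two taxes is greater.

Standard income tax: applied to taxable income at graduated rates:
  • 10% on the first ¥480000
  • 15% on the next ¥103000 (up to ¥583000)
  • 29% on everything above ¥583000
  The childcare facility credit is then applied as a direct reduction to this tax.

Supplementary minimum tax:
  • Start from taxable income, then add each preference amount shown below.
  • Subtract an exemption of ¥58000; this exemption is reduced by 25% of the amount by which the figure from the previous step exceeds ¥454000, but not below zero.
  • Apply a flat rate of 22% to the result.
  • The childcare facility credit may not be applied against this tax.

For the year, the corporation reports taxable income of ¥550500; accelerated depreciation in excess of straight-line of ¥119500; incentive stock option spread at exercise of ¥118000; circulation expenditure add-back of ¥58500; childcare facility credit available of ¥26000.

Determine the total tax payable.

Supplementary minimum tax:
  Adjusted income: ¥550500 + ¥119500 + ¥118000 + ¥58500 = ¥846500
  Exemption: 25% × (¥846500 − ¥454000) = ¥98125 ≥ ¥58000, so the exemption is fully phased out
  Base: ¥846500 − ¥0 = ¥846500
  ¥846500 × 22% = ¥186230

Standard income tax:
  ¥480000 × 10% = ¥48000
  ¥70500 × 15% = ¥10575
  → ¥58575
  Less childcare facility credit ¥26000 → ¥32575

¥186230 > ¥32575, so the supplementary minimum tax is the binding amount.

¥186230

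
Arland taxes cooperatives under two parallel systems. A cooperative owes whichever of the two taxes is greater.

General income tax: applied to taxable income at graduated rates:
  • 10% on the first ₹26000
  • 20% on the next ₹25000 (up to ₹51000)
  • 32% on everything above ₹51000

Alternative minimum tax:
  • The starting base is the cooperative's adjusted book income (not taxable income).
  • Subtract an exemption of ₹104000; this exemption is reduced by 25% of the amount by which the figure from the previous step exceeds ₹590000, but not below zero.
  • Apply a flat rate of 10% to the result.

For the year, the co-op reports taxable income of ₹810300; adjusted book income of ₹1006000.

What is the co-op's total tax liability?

Alternative minimum tax:
  Base (adjusted book income): ₹1006000
  Exemption: 25% × (₹1006000 − ₹590000) = ₹104000 ≥ ₹104000, so the exemption is fully phased out
  Base: ₹1006000 − ₹0 = ₹1006000
  ₹1006000 × 10% = ₹100600

General income tax:
  ₹26000 × 10% = ₹2600
  ₹25000 × 20% = ₹5000
  ₹759300 × 32% = ₹242976
  → ₹250576

₹250576 > ₹100600, so the general income tax governs.

₹250576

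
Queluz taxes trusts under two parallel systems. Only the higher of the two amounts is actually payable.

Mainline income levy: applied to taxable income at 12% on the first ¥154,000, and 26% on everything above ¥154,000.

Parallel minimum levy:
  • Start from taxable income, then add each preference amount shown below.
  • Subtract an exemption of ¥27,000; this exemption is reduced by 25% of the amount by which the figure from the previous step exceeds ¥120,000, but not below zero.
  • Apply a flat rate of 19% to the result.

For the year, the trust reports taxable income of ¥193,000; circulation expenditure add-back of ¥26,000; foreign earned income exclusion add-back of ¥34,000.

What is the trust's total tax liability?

Parallel minimum levy:
  Adjusted income: ¥193,000 + ¥26,000 + ¥34,000 = ¥253,000
  Exemption: 25% × (¥253,000 − ¥120,000) = ¥33,250 ≥ ¥27,000, so the exemption is fully phased out
  Base: ¥253,000 − ¥0 = ¥253,000
  ¥253,000 × 19% = ¥48,070

Mainline income levy:
  ¥154,000 × 12% = ¥18,480
  ¥39,000 × 26% = ¥10,140
  → ¥28,620

¥48,070 > ¥28,620, so the parallel minimum levy is the binding amount.

¥48,070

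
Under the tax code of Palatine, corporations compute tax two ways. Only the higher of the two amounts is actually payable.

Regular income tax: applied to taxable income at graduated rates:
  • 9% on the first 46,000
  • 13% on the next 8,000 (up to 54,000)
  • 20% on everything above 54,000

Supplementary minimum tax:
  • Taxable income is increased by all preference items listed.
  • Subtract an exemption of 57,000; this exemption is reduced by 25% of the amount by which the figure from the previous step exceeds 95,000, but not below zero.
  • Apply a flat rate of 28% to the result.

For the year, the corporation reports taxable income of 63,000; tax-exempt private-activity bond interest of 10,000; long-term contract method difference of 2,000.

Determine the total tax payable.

Regular income tax:
  46,000 × 9% = 4,140
  8,000 × 13% = 1,040
  9,000 × 20% = 1,800
  → 6,980

Supplementary minimum tax:
  Adjusted income: 63,000 + 10,000 + 2,000 = 75,000
  Exemption: 75,000 ≤ 95,000, so full 57,000 applies
  Base: 75,000 − 57,000 = 18,000
  18,000 × 28% = 5,040

6,980 > 5,040, so the regular income tax governs.

6,980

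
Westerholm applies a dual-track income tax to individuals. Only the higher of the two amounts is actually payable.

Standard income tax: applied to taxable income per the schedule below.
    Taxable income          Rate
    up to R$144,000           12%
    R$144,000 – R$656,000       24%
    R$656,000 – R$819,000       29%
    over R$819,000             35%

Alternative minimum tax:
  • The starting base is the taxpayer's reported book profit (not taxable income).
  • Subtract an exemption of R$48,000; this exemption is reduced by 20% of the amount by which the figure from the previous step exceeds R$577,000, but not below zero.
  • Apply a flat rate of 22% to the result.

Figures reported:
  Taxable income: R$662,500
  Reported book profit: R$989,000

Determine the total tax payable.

R$217,580

Alternative minimum tax:
  Base (reported book profit): R$989,000
  Exemption: 20% × (R$989,000 − R$577,000) = R$82,400 ≥ R$48,000, so the exemption is fully phased out
  Base: R$989,000 − R$0 = R$989,000
  R$989,000 × 22% = R$217,580

Standard income tax:
  R$144,000 × 12% = R$17,280
  R$512,000 × 24% = R$122,880
  R$6,500 × 29% = R$1,885
  → R$142,045

R$217,580 > R$142,045, so the alternative minimum tax is the binding amount.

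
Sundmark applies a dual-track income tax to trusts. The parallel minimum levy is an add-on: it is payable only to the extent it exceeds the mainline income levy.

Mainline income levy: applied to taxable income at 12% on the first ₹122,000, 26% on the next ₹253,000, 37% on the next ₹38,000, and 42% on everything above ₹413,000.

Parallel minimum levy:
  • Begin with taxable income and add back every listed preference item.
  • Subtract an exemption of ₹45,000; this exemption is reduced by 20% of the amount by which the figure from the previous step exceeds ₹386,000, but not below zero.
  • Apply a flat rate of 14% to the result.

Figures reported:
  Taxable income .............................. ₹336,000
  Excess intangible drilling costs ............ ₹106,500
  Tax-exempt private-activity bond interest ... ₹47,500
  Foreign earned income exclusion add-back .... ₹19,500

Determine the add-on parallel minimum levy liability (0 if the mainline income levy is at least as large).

Mainline income levy:
  ₹122,000 × 12% = ₹14,640
  ₹214,000 × 26% = ₹55,640
  → ₹70,280

Parallel minimum levy:
  Adjusted income: ₹336,000 + ₹106,500 + ₹47,500 + ₹19,500 = ₹509,500
  Exemption: ₹45,000 − 20% × (₹509,500 − ₹386,000) = ₹45,000 − ₹24,700 = ₹20,300
  Base: ₹509,500 − ₹20,300 = ₹489,200
  ₹489,200 × 14% = ₹68,488

₹68,488 ≤ ₹70,280, so no add-on is due.

₹0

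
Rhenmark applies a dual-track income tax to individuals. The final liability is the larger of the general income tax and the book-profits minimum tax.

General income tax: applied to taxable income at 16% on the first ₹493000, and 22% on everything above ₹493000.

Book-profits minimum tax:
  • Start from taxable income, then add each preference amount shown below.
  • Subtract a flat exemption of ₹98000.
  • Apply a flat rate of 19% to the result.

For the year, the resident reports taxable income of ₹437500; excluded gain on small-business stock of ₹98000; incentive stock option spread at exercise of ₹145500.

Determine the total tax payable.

₹110770

General income tax:
  ₹437500 × 16% = ₹70000

Book-profits minimum tax:
  Adjusted income: ₹437500 + ₹98000 + ₹145500 = ₹681000
  Less exemption ₹98000 → base ₹583000
  ₹583000 × 19% = ₹110770

₹110770 > ₹70000, so the book-profits minimum tax is the binding amount.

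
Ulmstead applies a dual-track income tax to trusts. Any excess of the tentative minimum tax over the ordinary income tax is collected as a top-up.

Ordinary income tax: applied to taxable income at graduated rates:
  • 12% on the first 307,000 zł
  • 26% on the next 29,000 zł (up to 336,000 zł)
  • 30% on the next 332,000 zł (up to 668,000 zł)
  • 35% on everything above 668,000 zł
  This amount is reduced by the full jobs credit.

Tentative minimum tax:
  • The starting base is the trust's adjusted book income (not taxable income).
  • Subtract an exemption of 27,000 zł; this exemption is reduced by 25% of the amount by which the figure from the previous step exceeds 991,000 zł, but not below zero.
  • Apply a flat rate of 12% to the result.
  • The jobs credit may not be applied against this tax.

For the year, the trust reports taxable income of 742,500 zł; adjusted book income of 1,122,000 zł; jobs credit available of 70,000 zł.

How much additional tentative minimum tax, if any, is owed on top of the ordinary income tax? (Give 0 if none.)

Ordinary income tax:
  307,000 zł × 12% = 36,840 zł
  29,000 zł × 26% = 7,540 zł
  332,000 zł × 30% = 99,600 zł
  74,500 zł × 35% = 26,075 zł
  → 170,055 zł
  Less jobs credit 70,000 zł → 100,055 zł

Tentative minimum tax:
  Base (adjusted book income): 1,122,000 zł
  Exemption: 25% × (1,122,000 zł − 991,000 zł) = 32,750 zł ≥ 27,000 zł, so the exemption is fully phased out
  Base: 1,122,000 zł − 0 zł = 1,122,000 zł
  1,122,000 zł × 12% = 134,640 zł

Excess of tentative minimum tax over ordinary income tax: 134,640 zł − 100,055 zł = 34,585 zł.

34,585 zł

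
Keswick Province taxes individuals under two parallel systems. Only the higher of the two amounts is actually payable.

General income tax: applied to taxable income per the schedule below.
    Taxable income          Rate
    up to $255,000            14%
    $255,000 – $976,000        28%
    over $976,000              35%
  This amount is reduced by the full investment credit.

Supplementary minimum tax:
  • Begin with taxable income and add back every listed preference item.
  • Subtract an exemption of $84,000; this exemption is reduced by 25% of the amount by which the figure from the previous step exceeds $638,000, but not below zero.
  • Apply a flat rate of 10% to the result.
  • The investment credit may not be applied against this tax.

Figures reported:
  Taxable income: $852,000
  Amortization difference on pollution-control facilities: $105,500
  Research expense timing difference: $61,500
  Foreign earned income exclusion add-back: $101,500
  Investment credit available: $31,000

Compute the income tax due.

$171,860

General income tax:
  $255,000 × 14% = $35,700
  $597,000 × 28% = $167,160
  → $202,860
  Less investment credit $31,000 → $171,860

Supplementary minimum tax:
  Adjusted income: $852,000 + $105,500 + $61,500 + $101,500 = $1,120,500
  Exemption: 25% × ($1,120,500 − $638,000) = $120,625 ≥ $84,000, so the exemption is fully phased out
  Base: $1,120,500 − $0 = $1,120,500
  $1,120,500 × 10% = $112,050

$171,860 > $112,050, so the general income tax governs.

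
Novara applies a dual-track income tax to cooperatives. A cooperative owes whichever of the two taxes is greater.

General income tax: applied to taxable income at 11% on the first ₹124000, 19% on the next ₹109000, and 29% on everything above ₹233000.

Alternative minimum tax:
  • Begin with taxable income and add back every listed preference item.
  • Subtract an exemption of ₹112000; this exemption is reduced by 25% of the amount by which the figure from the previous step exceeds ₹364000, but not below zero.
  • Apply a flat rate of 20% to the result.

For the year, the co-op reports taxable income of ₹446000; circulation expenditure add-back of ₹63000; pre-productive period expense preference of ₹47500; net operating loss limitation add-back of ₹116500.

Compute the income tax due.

₹127650

Alternative minimum tax:
  Adjusted income: ₹446000 + ₹63000 + ₹47500 + ₹116500 = ₹673000
  Exemption: ₹112000 − 25% × (₹673000 − ₹364000) = ₹112000 − ₹77250 = ₹34750
  Base: ₹673000 − ₹34750 = ₹638250
  ₹638250 × 20% = ₹127650

General income tax:
  ₹124000 × 11% = ₹13640
  ₹109000 × 19% = ₹20710
  ₹213000 × 29% = ₹61770
  → ₹96120

₹127650 > ₹96120, so the alternative minimum tax is the binding amount.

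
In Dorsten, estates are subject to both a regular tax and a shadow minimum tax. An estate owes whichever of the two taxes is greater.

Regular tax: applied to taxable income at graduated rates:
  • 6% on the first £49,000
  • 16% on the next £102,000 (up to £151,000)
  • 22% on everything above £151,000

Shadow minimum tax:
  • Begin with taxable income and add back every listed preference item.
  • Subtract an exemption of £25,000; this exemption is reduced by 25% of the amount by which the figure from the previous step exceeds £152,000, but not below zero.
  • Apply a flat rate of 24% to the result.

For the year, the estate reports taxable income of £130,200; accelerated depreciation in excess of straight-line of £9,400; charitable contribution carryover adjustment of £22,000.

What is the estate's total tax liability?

£33,360

Shadow minimum tax:
  Adjusted income: £130,200 + £9,400 + £22,000 = £161,600
  Exemption: £25,000 − 25% × (£161,600 − £152,000) = £25,000 − £2,400 = £22,600
  Base: £161,600 − £22,600 = £139,000
  £139,000 × 24% = £33,360

Regular tax:
  £49,000 × 6% = £2,940
  £81,200 × 16% = £12,992
  → £15,932

£33,360 > £15,932, so the shadow minimum tax is the binding amount.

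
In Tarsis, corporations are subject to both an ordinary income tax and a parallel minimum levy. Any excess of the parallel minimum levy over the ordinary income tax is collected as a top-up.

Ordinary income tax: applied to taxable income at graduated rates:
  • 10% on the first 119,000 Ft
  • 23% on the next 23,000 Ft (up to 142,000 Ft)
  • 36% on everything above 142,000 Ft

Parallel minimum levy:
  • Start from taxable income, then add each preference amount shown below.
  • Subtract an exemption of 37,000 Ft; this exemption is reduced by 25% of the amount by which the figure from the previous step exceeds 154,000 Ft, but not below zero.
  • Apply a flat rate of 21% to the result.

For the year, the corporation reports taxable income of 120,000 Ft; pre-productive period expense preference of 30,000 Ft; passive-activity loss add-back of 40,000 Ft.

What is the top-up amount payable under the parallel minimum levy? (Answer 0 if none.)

21,890 Ft

Ordinary income tax:
  119,000 Ft × 10% = 11,900 Ft
  1,000 Ft × 23% = 230 Ft
  → 12,130 Ft

Parallel minimum levy:
  Adjusted income: 120,000 Ft + 30,000 Ft + 40,000 Ft = 190,000 Ft
  Exemption: 37,000 Ft − 25% × (190,000 Ft − 154,000 Ft) = 37,000 Ft − 9,000 Ft = 28,000 Ft
  Base: 190,000 Ft − 28,000 Ft = 162,000 Ft
  162,000 Ft × 21% = 34,020 Ft

Excess of parallel minimum levy over ordinary income tax: 34,020 Ft − 12,130 Ft = 21,890 Ft.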